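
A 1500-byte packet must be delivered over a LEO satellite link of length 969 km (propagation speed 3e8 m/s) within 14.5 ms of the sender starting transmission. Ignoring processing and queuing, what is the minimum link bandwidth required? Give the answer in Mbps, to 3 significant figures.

1.06 Mbps

L = 12000 bits.
Propagation delay = 969000 / 300000000 = 3.23 ms.
Transmission budget = 14.5 − 3.23 = 11.27 ms.
R ≥ L / t_tx = 12000 bits / 0.01127 s = 1.06 Mbps.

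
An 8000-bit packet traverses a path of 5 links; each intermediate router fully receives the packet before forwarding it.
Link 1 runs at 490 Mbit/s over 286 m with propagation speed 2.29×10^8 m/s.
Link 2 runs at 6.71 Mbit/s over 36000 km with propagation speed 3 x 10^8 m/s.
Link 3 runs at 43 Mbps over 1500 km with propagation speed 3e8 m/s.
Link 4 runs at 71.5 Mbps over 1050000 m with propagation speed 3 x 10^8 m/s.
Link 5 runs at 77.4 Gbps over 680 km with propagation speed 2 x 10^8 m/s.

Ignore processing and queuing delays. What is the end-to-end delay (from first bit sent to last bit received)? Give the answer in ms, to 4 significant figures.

Transmission delays (L/R per hop): 0.0163265, 1.19225, 0.186047, 0.111888, 0.000103359 ms; sum = 1.50661 ms.
Propagation delays (d/s per hop): 0.00124891, 120, 5, 3.5, 3.4 ms; sum = 131.901 ms.
End-to-end = 133.4 ms.

133.4 ms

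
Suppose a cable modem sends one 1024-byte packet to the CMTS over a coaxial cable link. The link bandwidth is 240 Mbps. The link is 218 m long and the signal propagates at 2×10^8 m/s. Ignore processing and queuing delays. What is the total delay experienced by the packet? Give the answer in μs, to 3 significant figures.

L = 1024 × 8 = 8192 bits.
Transmission delay = L/R = 8192 / 240000000 = 34.1333 μs.
Propagation delay = d/s = 218 m / 200000000 m/s = 1.09 μs.
Total = 35.2 μs.

35.2 μs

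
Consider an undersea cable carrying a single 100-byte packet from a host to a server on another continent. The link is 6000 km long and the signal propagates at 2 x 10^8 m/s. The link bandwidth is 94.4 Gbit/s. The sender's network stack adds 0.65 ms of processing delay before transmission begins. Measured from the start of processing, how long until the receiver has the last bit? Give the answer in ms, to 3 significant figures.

30.7 ms

L = 100 × 8 = 800 bits.
Transmission delay = L/R = 800 / 94400000000 = 8.47458e-06 ms.
Propagation delay = d/s = 6000000 m / 200000000 m/s = 30 ms.
Plus processing delay 0.65 ms = 0.65 ms.
Total = 30.7 ms.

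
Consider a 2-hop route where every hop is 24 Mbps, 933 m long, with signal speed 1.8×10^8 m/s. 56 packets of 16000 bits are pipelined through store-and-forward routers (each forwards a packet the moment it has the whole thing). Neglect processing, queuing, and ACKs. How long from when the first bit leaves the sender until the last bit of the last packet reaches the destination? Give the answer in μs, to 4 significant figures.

38010 μs

Per-hop transmission t_tx = L/R = 16000/24000000 = 666.667 μs.
Per-hop propagation t_prop = 933/180000000 = 5.18333 μs.
Pipeline fill: first packet needs 2·t_tx to clear all hops; remaining 55 packets each add one t_tx.
Total = (2+56-1)·t_tx + 2·t_prop = 57·666.667 + 2·5.18333 = 38010 μs.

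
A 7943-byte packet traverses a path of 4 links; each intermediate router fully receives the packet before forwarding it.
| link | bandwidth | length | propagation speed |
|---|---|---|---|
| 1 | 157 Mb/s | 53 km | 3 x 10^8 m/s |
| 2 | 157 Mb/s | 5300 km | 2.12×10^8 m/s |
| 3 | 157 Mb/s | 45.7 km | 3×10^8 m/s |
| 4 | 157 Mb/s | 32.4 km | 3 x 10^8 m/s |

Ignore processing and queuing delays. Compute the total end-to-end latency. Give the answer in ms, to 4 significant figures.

L = 7943 × 8 = 63544 bits.
Transmission delay per hop = L/R = 63544/157000000 = 0.404739 ms; 4 hops → 1.61896 ms.
Propagation delays (d/s per hop): 0.176667, 25, 0.152333, 0.108 ms; sum = 25.437 ms.
End-to-end = 27.06 ms.

27.06 ms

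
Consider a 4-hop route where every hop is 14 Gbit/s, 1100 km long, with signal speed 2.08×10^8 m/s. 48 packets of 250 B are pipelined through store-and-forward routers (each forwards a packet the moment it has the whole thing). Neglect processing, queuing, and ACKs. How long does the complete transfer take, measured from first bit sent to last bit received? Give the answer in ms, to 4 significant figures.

Per-hop transmission t_tx = L/R = 2000/14000000000 = 0.000142857 ms.
Per-hop propagation t_prop = 1100000/208000000 = 5.28846 ms.
Pipeline fill: first packet needs 4·t_tx to clear all hops; remaining 47 packets each add one t_tx.
Total = (4+48-1)·t_tx + 4·t_prop = 51·0.000142857 + 4·5.28846 = 21.16 ms.

21.16 ms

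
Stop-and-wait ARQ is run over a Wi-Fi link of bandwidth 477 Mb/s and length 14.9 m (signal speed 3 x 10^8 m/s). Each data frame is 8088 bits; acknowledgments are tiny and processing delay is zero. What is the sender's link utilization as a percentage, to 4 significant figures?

99.42 %

t_tx = L/R = 8088/477000000 = 1.6956e-05 s.
t_prop = 14.9/300000000 = 4.96667e-08 s; RTT = 9.93333e-08 s.
Cycle = t_tx + RTT = 1.70553e-05 s.
Utilization = t_tx / cycle = 1.6956e-05/1.70553e-05 = 99.42 %.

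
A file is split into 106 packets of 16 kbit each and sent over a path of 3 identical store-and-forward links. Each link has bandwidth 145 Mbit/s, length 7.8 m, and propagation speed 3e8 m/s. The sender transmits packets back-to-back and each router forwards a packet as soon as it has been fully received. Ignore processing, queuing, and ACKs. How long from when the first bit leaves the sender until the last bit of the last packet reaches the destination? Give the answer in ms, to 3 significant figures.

11.9 ms

Per-hop transmission t_tx = L/R = 16000/145000000 = 0.110345 ms.
Per-hop propagation t_prop = 7.8/300000000 = 2.6e-05 ms.
Pipeline fill: first packet needs 3·t_tx to clear all hops; remaining 105 packets each add one t_tx.
Total = (3+106-1)·t_tx + 3·t_prop = 108·0.110345 + 3·2.6e-05 = 11.9 ms.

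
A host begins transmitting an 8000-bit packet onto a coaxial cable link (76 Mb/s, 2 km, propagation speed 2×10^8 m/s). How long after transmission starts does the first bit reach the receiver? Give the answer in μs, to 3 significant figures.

First bit experiences only propagation delay: d/s = 2000/200000000 = 10.0 μs.

10.0 μs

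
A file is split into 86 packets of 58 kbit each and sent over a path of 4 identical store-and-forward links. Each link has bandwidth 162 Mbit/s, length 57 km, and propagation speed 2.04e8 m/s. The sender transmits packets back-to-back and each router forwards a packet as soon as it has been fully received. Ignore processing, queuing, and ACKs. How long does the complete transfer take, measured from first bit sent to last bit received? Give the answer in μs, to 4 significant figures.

Per-hop transmission t_tx = L/R = 58000/162000000 = 358.025 μs.
Per-hop propagation t_prop = 57000/204000000 = 279.412 μs.
Pipeline fill: first packet needs 4·t_tx to clear all hops; remaining 85 packets each add one t_tx.
Total = (4+86-1)·t_tx + 4·t_prop = 89·358.025 + 4·279.412 = 32980 μs.

32980 μs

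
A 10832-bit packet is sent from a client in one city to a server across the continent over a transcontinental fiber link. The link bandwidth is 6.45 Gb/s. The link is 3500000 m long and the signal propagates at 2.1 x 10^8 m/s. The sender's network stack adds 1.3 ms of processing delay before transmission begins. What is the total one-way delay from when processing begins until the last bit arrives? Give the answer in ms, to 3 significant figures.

18.0 ms

Transmission delay = L/R = 10832 / 6450000000 = 0.00167938 ms.
Propagation delay = d/s = 3500000 m / 210000000 m/s = 16.6667 ms.
Plus processing delay 1.3 ms = 1.3 ms.
Total = 18.0 ms.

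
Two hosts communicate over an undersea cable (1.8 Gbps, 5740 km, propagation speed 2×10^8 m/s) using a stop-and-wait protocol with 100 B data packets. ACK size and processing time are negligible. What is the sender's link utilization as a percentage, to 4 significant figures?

t_tx = L/R = 800/1800000000 = 4.44444e-07 s.
t_prop = 5740000/200000000 = 0.0287 s; RTT = 0.0574 s.
Cycle = t_tx + RTT = 0.0574004 s.
Utilization = t_tx / cycle = 4.44444e-07/0.0574004 = 0.0007743 %.

0.0007743 %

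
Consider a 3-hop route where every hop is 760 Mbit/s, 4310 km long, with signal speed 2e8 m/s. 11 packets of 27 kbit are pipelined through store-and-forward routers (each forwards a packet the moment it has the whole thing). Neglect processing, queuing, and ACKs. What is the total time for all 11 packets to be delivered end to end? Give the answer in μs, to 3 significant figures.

65100 μs

Per-hop transmission t_tx = L/R = 27000/760000000 = 35.5263 μs.
Per-hop propagation t_prop = 4310000/200000000 = 21550 μs.
Pipeline fill: first packet needs 3·t_tx to clear all hops; remaining 10 packets each add one t_tx.
Total = (3+11-1)·t_tx + 3·t_prop = 13·35.5263 + 3·21550 = 65100 μs.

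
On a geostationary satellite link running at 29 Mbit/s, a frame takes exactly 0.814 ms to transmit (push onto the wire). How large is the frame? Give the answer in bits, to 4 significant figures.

23610 bits

L = R × t_tx = 29000000 b/s × 0.000814 s = 23606 bits.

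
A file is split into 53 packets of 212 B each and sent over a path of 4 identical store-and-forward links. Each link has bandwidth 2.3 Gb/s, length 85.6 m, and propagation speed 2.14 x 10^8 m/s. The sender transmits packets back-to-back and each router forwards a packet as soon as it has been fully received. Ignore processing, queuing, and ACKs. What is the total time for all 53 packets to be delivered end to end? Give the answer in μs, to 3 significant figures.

Per-hop transmission t_tx = L/R = 1696/2300000000 = 0.737391 μs.
Per-hop propagation t_prop = 85.6/214000000 = 0.4 μs.
Pipeline fill: first packet needs 4·t_tx to clear all hops; remaining 52 packets each add one t_tx.
Total = (4+53-1)·t_tx + 4·t_prop = 56·0.737391 + 4·0.4 = 42.9 μs.

42.9 μs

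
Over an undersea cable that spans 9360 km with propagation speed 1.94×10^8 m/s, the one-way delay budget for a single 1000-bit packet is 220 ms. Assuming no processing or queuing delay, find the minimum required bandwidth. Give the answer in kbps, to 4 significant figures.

5.822 kbps

Propagation delay = 9360000 / 194000000 = 48.2474 ms.
Transmission budget = 220 − 48.2474 = 171.753 ms.
R ≥ L / t_tx = 1000 bits / 0.171753 s = 5.822 kbps.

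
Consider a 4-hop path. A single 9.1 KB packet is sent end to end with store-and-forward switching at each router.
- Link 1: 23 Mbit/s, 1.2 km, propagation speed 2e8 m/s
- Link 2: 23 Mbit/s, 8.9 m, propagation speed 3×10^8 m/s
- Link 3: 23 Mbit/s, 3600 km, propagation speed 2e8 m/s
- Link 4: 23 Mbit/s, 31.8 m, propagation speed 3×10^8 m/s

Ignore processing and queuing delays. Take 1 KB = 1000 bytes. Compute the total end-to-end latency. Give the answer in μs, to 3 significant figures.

L = 72800 bits.
Transmission delay per hop = L/R = 72800/23000000 = 3165.22 μs; 4 hops → 12660.9 μs.
Propagation delays (d/s per hop): 6, 0.0296667, 18000, 0.106 μs; sum = 18006.1 μs.
End-to-end = 30700 μs.

30700 μs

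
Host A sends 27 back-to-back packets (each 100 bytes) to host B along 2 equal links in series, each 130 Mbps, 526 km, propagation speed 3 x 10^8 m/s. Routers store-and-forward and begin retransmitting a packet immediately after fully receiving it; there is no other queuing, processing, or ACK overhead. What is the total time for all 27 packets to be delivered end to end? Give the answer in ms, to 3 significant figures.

Per-hop transmission t_tx = L/R = 800/130000000 = 0.00615385 ms.
Per-hop propagation t_prop = 526000/300000000 = 1.75333 ms.
Pipeline fill: first packet needs 2·t_tx to clear all hops; remaining 26 packets each add one t_tx.
Total = (2+27-1)·t_tx + 2·t_prop = 28·0.00615385 + 2·1.75333 = 3.68 ms.

3.68 ms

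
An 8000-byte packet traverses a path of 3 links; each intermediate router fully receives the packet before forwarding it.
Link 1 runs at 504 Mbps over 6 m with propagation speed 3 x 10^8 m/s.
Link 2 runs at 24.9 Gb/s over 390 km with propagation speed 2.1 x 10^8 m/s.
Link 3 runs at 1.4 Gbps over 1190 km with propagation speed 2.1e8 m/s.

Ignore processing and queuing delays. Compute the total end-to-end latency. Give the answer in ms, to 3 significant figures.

L = 8000 × 8 = 64000 bits.
Transmission delays (L/R per hop): 0.126984, 0.00257028, 0.0457143 ms; sum = 0.175269 ms.
Propagation delays (d/s per hop): 2e-05, 1.85714, 5.66667 ms; sum = 7.52383 ms.
End-to-end = 7.70 ms.

7.70 ms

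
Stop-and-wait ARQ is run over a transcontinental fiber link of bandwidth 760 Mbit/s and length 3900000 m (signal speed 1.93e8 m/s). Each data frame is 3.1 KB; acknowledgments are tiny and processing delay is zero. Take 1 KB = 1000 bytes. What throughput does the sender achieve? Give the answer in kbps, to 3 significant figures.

613 kbps

t_tx = L/R = 24800/760000000 = 3.26316e-05 s.
t_prop = 3900000/193000000 = 0.0202073 s; RTT = 0.0404145 s.
Cycle = t_tx + RTT = 0.0404471 s.
Throughput = L / cycle = 24800 / 0.0404471 = 613 kbps.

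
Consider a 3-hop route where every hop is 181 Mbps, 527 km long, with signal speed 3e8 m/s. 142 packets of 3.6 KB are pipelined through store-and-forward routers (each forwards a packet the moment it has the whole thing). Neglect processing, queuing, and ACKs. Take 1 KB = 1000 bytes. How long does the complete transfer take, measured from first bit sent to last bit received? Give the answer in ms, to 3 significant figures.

Per-hop transmission t_tx = L/R = 28800/181000000 = 0.159116 ms.
Per-hop propagation t_prop = 527000/300000000 = 1.75667 ms.
Pipeline fill: first packet needs 3·t_tx to clear all hops; remaining 141 packets each add one t_tx.
Total = (3+142-1)·t_tx + 3·t_prop = 144·0.159116 + 3·1.75667 = 28.2 ms.

28.2 ms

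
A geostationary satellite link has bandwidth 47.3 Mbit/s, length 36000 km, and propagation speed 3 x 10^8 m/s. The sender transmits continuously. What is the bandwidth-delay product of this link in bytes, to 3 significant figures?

Propagation delay = 36000000 / 300000000 = 0.12 s.
BDP = R × t_prop = 47300000 × 0.12 = 5676000 bits.
In bytes: 5676000/8 = 710000 bytes.

710000 bytes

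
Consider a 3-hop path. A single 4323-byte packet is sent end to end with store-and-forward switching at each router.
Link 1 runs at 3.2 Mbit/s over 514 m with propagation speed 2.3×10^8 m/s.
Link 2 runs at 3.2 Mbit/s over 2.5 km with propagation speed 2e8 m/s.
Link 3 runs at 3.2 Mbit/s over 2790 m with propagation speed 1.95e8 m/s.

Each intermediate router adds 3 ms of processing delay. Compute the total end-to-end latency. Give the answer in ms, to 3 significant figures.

L = 4323 × 8 = 34584 bits.
Transmission delay per hop = L/R = 34584/3200000 = 10.8075 ms; 3 hops → 32.4225 ms.
Propagation delays (d/s per hop): 0.00223478, 0.0125, 0.0143077 ms; sum = 0.0290425 ms.
Processing at 2 router(s): 2 × 3 ms = 6 ms.
End-to-end = 38.5 ms.

38.5 ms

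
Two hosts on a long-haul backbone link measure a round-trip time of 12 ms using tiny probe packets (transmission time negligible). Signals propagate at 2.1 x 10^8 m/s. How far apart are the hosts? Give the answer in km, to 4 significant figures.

One-way propagation = RTT/2 = 6 ms.
d = s × t = 210000000 × 0.006 = 1260 km.

1260 km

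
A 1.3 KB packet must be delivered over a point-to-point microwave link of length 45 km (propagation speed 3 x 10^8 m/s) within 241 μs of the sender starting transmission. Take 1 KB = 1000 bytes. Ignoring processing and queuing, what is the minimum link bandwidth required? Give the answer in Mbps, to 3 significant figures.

L = 10400 bits.
Propagation delay = 45000 / 300000000 = 150 μs.
Transmission budget = 241 − 150 = 91 μs.
R ≥ L / t_tx = 10400 bits / 9.1e-05 s = 114 Mbps.

114 Mbps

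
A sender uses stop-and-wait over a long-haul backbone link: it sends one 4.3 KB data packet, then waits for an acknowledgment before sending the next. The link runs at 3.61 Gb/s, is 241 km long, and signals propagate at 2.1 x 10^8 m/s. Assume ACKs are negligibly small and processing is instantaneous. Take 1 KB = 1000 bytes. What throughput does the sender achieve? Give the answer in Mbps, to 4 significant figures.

t_tx = L/R = 34400/3610000000 = 9.52909e-06 s.
t_prop = 241000/210000000 = 0.00114762 s; RTT = 0.00229524 s.
Cycle = t_tx + RTT = 0.00230477 s.
Throughput = L / cycle = 34400 / 0.00230477 = 14.93 Mbps.

14.93 Mbps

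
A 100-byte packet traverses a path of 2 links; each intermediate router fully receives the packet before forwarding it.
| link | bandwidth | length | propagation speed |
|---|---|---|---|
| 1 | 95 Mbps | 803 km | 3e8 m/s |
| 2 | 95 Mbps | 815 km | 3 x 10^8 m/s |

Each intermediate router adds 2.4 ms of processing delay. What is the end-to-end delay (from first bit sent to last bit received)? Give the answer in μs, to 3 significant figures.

7810 μs

L = 100 × 8 = 800 bits.
Transmission delay per hop = L/R = 800/95000000 = 8.42105 μs; 2 hops → 16.8421 μs.
Propagation delays (d/s per hop): 2676.67, 2716.67 μs; sum = 5393.33 μs.
Processing at 1 router(s): 1 × 2.4 ms = 2400 μs.
End-to-end = 7810 μs.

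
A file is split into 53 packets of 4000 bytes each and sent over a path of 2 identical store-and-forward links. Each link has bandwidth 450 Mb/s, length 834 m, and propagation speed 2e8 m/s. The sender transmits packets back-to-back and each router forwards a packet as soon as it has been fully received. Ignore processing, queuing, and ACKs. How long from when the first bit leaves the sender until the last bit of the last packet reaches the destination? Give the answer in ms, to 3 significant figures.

Per-hop transmission t_tx = L/R = 32000/450000000 = 0.0711111 ms.
Per-hop propagation t_prop = 834/200000000 = 0.00417 ms.
Pipeline fill: first packet needs 2·t_tx to clear all hops; remaining 52 packets each add one t_tx.
Total = (2+53-1)·t_tx + 2·t_prop = 54·0.0711111 + 2·0.00417 = 3.85 ms.

3.85 ms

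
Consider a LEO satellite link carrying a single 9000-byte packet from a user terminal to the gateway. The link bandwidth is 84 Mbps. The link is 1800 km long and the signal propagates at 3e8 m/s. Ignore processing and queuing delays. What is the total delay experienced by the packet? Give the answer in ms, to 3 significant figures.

L = 9000 × 8 = 72000 bits.
Transmission delay = L/R = 72000 / 84000000 = 0.857143 ms.
Propagation delay = d/s = 1800000 m / 300000000 m/s = 6 ms.
Total = 6.86 ms.

6.86 ms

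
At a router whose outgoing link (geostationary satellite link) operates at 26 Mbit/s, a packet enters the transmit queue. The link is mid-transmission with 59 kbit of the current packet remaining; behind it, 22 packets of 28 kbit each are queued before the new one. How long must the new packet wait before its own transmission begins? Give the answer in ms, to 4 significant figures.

Each queued packet: L/R = 28000/26000000 = 1.07692 ms.
22 queued → 23.6923 ms.
Plus remaining 59000 bits of current packet: 2.26923 ms.
Queuing delay = 25.96 ms.

25.96 ms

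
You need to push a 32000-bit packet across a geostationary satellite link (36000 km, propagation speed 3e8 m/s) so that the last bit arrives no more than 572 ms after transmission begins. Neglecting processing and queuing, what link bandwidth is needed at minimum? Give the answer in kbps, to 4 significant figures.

70.80 kbps

Propagation delay = 36000000 / 300000000 = 120 ms.
Transmission budget = 572 − 120 = 452 ms.
R ≥ L / t_tx = 32000 bits / 0.452 s = 70.80 kbps.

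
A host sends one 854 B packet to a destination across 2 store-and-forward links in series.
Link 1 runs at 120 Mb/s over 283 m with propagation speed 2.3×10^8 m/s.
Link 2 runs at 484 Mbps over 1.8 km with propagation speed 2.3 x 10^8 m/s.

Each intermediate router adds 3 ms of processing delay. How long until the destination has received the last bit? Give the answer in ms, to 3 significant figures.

L = 854 × 8 = 6832 bits.
Transmission delays (L/R per hop): 0.0569333, 0.0141157 ms; sum = 0.071049 ms.
Propagation delays (d/s per hop): 0.00123043, 0.00782609 ms; sum = 0.00905652 ms.
Processing at 1 router(s): 1 × 3 ms = 3 ms.
End-to-end = 3.08 ms.

3.08 ms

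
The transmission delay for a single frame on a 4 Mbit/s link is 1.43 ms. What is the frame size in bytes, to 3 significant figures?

715 bytes

L = R × t_tx = 4000000 b/s × 0.00143 s = 5720 bits.
In bytes: 5720 / 8 = 715 bytes.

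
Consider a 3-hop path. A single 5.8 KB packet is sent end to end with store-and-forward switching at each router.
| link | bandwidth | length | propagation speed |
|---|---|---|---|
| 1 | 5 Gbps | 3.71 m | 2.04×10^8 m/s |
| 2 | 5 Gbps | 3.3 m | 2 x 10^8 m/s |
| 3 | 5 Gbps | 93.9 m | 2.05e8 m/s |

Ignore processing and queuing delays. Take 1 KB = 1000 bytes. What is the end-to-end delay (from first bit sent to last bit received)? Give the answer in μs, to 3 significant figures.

L = 46400 bits.
Transmission delay per hop = L/R = 46400/5000000000 = 9.28 μs; 3 hops → 27.84 μs.
Propagation delays (d/s per hop): 0.0181863, 0.0165, 0.458049 μs; sum = 0.492735 μs.
End-to-end = 28.3 μs.

28.3 μs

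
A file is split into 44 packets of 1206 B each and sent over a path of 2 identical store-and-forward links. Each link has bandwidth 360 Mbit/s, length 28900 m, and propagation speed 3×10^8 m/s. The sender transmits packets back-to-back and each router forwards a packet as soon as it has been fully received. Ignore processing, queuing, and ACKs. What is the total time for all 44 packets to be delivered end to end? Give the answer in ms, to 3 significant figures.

Per-hop transmission t_tx = L/R = 9648/360000000 = 0.0268 ms.
Per-hop propagation t_prop = 28900/300000000 = 0.0963333 ms.
Pipeline fill: first packet needs 2·t_tx to clear all hops; remaining 43 packets each add one t_tx.
Total = (2+44-1)·t_tx + 2·t_prop = 45·0.0268 + 2·0.0963333 = 1.40 ms.

1.40 ms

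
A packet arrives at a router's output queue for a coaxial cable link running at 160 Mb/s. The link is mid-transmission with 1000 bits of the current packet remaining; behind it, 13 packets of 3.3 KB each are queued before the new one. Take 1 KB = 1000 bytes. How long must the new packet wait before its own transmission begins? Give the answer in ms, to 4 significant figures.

2.151 ms

Each queued packet: L/R = 26400/160000000 = 0.165 ms.
13 queued → 2.145 ms.
Plus remaining 1000 bits of current packet: 0.00625 ms.
Queuing delay = 2.151 ms.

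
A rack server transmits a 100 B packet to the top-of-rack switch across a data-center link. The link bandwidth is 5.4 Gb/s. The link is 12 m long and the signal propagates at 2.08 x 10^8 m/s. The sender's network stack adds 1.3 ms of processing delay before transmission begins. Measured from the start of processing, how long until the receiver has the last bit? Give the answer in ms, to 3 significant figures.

1.30 ms

L = 100 × 8 = 800 bits.
Transmission delay = L/R = 800 / 5400000000 = 0.000148148 ms.
Propagation delay = d/s = 12 m / 208000000 m/s = 5.76923e-05 ms.
Plus processing delay 1.3 ms = 1.3 ms.
Total = 1.30 ms.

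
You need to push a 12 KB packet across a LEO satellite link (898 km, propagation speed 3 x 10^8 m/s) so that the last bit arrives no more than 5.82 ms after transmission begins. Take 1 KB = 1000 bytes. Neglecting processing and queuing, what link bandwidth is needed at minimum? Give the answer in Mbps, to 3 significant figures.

L = 96000 bits.
Propagation delay = 898000 / 300000000 = 2.99333 ms.
Transmission budget = 5.82 − 2.99333 = 2.82667 ms.
R ≥ L / t_tx = 96000 bits / 0.00282667 s = 34.0 Mbps.

34.0 Mbps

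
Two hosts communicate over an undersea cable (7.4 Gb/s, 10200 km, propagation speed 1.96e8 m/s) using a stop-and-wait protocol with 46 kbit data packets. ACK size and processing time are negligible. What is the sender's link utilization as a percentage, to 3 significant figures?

0.00597 %

t_tx = L/R = 46000/7400000000 = 6.21622e-06 s.
t_prop = 10200000/196000000 = 0.0520408 s; RTT = 0.104082 s.
Cycle = t_tx + RTT = 0.104088 s.
Utilization = t_tx / cycle = 6.21622e-06/0.104088 = 0.00597 %.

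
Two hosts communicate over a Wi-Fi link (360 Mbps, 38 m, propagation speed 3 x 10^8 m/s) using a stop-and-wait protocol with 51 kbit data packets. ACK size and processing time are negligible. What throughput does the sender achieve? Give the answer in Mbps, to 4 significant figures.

359.4 Mbps

t_tx = L/R = 51000/360000000 = 0.000141667 s.
t_prop = 38/300000000 = 1.26667e-07 s; RTT = 2.53333e-07 s.
Cycle = t_tx + RTT = 0.00014192 s.
Throughput = L / cycle = 51000 / 0.00014192 = 359.4 Mbps.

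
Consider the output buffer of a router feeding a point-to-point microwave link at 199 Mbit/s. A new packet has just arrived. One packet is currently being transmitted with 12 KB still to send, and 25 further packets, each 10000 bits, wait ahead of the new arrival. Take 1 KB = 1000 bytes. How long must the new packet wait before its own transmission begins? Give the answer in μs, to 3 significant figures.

1740 μs

Each queued packet: L/R = 10000/199000000 = 50.2513 μs.
25 queued → 1256.28 μs.
Plus remaining 96000 bits of current packet: 482.412 μs.
Queuing delay = 1740 μs.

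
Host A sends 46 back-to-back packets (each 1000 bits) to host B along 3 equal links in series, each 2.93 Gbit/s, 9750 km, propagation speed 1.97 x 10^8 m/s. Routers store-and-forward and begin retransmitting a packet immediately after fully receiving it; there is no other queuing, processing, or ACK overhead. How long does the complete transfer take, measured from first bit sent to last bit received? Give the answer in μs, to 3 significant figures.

Per-hop transmission t_tx = L/R = 1000/2930000000 = 0.341297 μs.
Per-hop propagation t_prop = 9750000/197000000 = 49492.4 μs.
Pipeline fill: first packet needs 3·t_tx to clear all hops; remaining 45 packets each add one t_tx.
Total = (3+46-1)·t_tx + 3·t_prop = 48·0.341297 + 3·49492.4 = 148000 μs.

148000 μs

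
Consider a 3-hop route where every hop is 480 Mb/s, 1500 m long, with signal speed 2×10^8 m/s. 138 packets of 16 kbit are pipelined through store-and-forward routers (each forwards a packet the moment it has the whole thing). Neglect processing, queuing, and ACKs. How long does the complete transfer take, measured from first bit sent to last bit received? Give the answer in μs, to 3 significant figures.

4690 μs

Per-hop transmission t_tx = L/R = 16000/480000000 = 33.3333 μs.
Per-hop propagation t_prop = 1500/200000000 = 7.5 μs.
Pipeline fill: first packet needs 3·t_tx to clear all hops; remaining 137 packets each add one t_tx.
Total = (3+138-1)·t_tx + 3·t_prop = 140·33.3333 + 3·7.5 = 4690 μs.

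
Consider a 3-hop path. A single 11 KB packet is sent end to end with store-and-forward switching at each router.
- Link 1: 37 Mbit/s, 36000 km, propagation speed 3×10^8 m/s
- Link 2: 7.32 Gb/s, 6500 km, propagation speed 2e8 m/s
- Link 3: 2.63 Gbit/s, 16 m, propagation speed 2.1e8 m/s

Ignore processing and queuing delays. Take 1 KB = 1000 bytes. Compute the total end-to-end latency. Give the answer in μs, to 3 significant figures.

155000 μs

L = 88000 bits.
Transmission delays (L/R per hop): 2378.38, 12.0219, 33.4601 μs; sum = 2423.86 μs.
Propagation delays (d/s per hop): 120000, 32500, 0.0761905 μs; sum = 152500 μs.
End-to-end = 155000 μs.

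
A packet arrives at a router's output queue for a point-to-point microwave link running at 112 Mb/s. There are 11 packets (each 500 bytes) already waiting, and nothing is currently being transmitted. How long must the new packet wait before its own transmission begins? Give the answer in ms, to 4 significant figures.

Each queued packet: L/R = 4000/112000000 = 0.0357143 ms.
11 queued → 0.392857 ms.
Queuing delay = 0.3929 ms.

0.3929 ms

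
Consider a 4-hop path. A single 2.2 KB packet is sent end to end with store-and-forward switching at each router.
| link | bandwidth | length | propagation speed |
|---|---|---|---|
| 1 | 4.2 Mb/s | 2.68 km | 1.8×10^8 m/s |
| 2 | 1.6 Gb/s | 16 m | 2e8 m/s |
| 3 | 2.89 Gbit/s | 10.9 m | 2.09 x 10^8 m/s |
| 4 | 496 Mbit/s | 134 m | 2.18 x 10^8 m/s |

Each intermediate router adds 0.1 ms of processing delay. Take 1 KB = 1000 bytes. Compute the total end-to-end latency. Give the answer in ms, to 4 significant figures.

L = 17600 bits.
Transmission delays (L/R per hop): 4.19048, 0.011, 0.00608997, 0.0354839 ms; sum = 4.24305 ms.
Propagation delays (d/s per hop): 0.0148889, 8e-05, 5.21531e-05, 0.000614679 ms; sum = 0.0156357 ms.
Processing at 3 router(s): 3 × 0.1 ms = 0.3 ms.
End-to-end = 4.559 ms.

4.559 ms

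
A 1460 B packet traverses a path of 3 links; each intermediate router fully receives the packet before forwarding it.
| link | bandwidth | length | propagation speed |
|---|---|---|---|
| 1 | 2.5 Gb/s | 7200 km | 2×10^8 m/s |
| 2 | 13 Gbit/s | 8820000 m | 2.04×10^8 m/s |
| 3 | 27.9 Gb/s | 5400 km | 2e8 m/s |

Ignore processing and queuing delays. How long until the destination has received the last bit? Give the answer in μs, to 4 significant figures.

L = 1460 × 8 = 11680 bits.
Transmission delays (L/R per hop): 4.672, 0.898462, 0.418638 μs; sum = 5.9891 μs.
Propagation delays (d/s per hop): 36000, 43235.3, 27000 μs; sum = 106235 μs.
End-to-end = 106200 μs.

106200 μs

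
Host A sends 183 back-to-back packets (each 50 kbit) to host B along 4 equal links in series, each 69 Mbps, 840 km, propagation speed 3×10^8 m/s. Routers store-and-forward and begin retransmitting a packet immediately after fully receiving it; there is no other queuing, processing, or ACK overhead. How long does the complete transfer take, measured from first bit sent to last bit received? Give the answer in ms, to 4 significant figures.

146.0 ms

Per-hop transmission t_tx = L/R = 50000/69000000 = 0.724638 ms.
Per-hop propagation t_prop = 840000/300000000 = 2.8 ms.
Pipeline fill: first packet needs 4·t_tx to clear all hops; remaining 182 packets each add one t_tx.
Total = (4+183-1)·t_tx + 4·t_prop = 186·0.724638 + 4·2.8 = 146.0 ms.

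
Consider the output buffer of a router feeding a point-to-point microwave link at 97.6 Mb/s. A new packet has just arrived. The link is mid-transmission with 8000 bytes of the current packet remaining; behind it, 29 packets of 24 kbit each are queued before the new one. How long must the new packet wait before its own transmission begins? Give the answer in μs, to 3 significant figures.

7790 μs

Each queued packet: L/R = 24000/97600000 = 245.902 μs.
29 queued → 7131.15 μs.
Plus remaining 64000 bits of current packet: 655.738 μs.
Queuing delay = 7790 μs.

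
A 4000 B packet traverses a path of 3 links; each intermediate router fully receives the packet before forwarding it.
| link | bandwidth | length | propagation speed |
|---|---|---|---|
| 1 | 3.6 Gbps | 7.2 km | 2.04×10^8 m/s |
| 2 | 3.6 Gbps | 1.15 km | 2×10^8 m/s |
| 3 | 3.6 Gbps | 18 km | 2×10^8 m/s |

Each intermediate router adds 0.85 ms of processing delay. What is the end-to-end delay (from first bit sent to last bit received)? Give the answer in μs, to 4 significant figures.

L = 4000 × 8 = 32000 bits.
Transmission delay per hop = L/R = 32000/3600000000 = 8.88889 μs; 3 hops → 26.6667 μs.
Propagation delays (d/s per hop): 35.2941, 5.75, 90 μs; sum = 131.044 μs.
Processing at 2 router(s): 2 × 0.85 ms = 1700 μs.
End-to-end = 1858 μs.

1858 μs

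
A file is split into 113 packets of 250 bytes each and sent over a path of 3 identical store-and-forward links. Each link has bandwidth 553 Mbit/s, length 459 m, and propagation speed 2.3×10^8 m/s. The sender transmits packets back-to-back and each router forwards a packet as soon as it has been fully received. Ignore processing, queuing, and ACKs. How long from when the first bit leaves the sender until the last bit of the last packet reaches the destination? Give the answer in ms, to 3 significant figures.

Per-hop transmission t_tx = L/R = 2000/553000000 = 0.00361664 ms.
Per-hop propagation t_prop = 459/2.3e+08 = 0.00199565 ms.
Pipeline fill: first packet needs 3·t_tx to clear all hops; remaining 112 packets each add one t_tx.
Total = (3+113-1)·t_tx + 3·t_prop = 115·0.00361664 + 3·0.00199565 = 0.422 ms.

0.422 ms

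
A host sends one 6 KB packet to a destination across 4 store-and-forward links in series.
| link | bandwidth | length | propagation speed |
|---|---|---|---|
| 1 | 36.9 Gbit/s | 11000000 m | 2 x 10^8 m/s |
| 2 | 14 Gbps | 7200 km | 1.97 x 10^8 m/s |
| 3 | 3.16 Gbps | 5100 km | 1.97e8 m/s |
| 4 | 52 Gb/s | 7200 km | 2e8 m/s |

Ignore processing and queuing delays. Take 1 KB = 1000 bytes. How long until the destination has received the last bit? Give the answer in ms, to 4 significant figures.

153.5 ms

L = 48000 bits.
Transmission delays (L/R per hop): 0.00130081, 0.00342857, 0.0151899, 0.000923077 ms; sum = 0.0208423 ms.
Propagation delays (d/s per hop): 55, 36.5482, 25.8883, 36 ms; sum = 153.437 ms.
End-to-end = 153.5 ms.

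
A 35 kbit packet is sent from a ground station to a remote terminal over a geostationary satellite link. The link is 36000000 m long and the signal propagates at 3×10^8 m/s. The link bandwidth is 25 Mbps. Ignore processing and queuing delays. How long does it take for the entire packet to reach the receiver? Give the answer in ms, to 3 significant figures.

121 ms

L = 35000 bits.
Transmission delay = L/R = 35000 / 25000000 = 1.4 ms.
Propagation delay = d/s = 36000000 m / 300000000 m/s = 120 ms.
Total = 121 ms.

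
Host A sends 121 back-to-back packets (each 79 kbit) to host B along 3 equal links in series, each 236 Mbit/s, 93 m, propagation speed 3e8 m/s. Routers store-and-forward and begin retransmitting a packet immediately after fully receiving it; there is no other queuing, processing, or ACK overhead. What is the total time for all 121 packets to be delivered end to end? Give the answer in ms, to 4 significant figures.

Per-hop transmission t_tx = L/R = 79000/236000000 = 0.334746 ms.
Per-hop propagation t_prop = 93/300000000 = 0.00031 ms.
Pipeline fill: first packet needs 3·t_tx to clear all hops; remaining 120 packets each add one t_tx.
Total = (3+121-1)·t_tx + 3·t_prop = 123·0.334746 + 3·0.00031 = 41.17 ms.

41.17 ms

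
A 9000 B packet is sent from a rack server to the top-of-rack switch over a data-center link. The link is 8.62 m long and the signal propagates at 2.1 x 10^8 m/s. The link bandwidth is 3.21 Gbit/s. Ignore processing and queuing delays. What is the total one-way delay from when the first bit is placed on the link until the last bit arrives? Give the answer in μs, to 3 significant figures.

L = 9000 × 8 = 72000 bits.
Transmission delay = L/R = 72000 / 3210000000 = 22.4299 μs.
Propagation delay = d/s = 8.62 m / 210000000 m/s = 0.0410476 μs.
Total = 22.5 μs.

22.5 μs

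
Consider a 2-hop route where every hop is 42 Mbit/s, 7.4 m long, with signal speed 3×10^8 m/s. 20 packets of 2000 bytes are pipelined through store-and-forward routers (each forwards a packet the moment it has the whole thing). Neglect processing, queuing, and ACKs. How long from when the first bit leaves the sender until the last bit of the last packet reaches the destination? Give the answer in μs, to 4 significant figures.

Per-hop transmission t_tx = L/R = 16000/42000000 = 380.952 μs.
Per-hop propagation t_prop = 7.4/300000000 = 0.0246667 μs.
Pipeline fill: first packet needs 2·t_tx to clear all hops; remaining 19 packets each add one t_tx.
Total = (2+20-1)·t_tx + 2·t_prop = 21·380.952 + 2·0.0246667 = 8000 μs.

8000 μs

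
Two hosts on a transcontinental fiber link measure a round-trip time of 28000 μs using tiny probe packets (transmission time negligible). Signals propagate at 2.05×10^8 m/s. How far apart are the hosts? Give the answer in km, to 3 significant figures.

2870 km

One-way propagation = RTT/2 = 14000 μs.
d = s × t = 2.05e+08 × 0.014 = 2870 km.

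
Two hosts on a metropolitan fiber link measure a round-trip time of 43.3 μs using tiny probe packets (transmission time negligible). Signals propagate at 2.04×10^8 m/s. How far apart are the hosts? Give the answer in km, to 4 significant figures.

One-way propagation = RTT/2 = 21.65 μs.
d = s × t = 204000000 × 2.165e-05 = 4.417 km.

4.417 km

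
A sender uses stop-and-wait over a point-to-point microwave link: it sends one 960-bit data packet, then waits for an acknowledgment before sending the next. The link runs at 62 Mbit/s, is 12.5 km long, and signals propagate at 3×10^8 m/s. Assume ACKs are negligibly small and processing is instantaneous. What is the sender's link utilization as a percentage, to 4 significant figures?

15.67 %

t_tx = L/R = 960/62000000 = 1.54839e-05 s.
t_prop = 12500/300000000 = 4.16667e-05 s; RTT = 8.33333e-05 s.
Cycle = t_tx + RTT = 9.88172e-05 s.
Utilization = t_tx / cycle = 1.54839e-05/9.88172e-05 = 15.67 %.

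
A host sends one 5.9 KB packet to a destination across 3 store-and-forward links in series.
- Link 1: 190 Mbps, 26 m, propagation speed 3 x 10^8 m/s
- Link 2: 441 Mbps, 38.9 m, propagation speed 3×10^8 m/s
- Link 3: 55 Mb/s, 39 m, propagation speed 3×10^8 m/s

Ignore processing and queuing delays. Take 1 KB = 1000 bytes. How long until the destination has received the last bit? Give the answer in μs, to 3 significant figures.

L = 47200 bits.
Transmission delays (L/R per hop): 248.421, 107.029, 858.182 μs; sum = 1213.63 μs.
Propagation delays (d/s per hop): 0.0866667, 0.129667, 0.13 μs; sum = 0.346333 μs.
End-to-end = 1210 μs.

1210 μs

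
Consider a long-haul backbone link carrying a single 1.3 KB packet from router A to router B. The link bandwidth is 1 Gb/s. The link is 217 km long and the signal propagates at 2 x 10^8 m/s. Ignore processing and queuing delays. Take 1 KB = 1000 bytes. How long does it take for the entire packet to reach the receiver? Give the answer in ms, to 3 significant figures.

1.10 ms

L = 10400 bits.
Transmission delay = L/R = 10400 / 1000000000 = 0.0104 ms.
Propagation delay = d/s = 217000 m / 200000000 m/s = 1.085 ms.
Total = 1.10 ms.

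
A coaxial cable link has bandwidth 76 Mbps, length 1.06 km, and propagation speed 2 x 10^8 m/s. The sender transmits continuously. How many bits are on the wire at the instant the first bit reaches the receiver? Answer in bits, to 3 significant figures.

403 bits

Propagation delay = 1060 / 200000000 = 5.3e-06 s.
BDP = R × t_prop = 76000000 × 5.3e-06 = 402.8 bits.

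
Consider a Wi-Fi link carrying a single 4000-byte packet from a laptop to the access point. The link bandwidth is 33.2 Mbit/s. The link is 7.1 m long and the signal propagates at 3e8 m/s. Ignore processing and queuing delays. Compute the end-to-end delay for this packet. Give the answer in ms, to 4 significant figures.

L = 4000 × 8 = 32000 bits.
Transmission delay = L/R = 32000 / 3.32e+07 = 0.963855 ms.
Propagation delay = d/s = 7.1 m / 300000000 m/s = 2.36667e-05 ms.
Total = 0.9639 ms.

0.9639 ms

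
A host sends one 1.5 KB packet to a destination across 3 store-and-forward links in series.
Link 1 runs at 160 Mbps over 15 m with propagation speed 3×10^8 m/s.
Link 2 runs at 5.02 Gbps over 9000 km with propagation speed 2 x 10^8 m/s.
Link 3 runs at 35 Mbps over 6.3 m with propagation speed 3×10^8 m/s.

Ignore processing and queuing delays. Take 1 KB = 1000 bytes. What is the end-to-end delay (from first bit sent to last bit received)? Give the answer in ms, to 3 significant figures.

L = 12000 bits.
Transmission delays (L/R per hop): 0.075, 0.00239044, 0.342857 ms; sum = 0.420248 ms.
Propagation delays (d/s per hop): 5e-05, 45, 2.1e-05 ms; sum = 45.0001 ms.
End-to-end = 45.4 ms.

45.4 ms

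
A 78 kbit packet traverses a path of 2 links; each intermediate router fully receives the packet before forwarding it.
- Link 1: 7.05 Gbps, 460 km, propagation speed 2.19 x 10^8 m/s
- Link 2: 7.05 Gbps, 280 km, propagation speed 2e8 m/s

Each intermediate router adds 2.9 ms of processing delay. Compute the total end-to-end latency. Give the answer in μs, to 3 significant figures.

6420 μs

L = 78000 bits.
Transmission delay per hop = L/R = 78000/7050000000 = 11.0638 μs; 2 hops → 22.1277 μs.
Propagation delays (d/s per hop): 2100.46, 1400 μs; sum = 3500.46 μs.
Processing at 1 router(s): 1 × 2.9 ms = 2900 μs.
End-to-end = 6420 μs.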